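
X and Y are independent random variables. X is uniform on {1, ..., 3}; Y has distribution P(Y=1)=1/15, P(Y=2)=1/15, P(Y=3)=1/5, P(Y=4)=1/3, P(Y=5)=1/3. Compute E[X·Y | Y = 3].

6

P(Y = 3) = 1/5.
Summing XY·P(x,y) over outcomes with Y = 3 gives 6/5.
E[X·Y | Y = 3] = (6/5) / (1/5) = 6.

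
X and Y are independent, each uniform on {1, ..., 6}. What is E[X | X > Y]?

P(X > Y) = 5/12.
Summing X·P(x,y) over outcomes with X > Y gives 35/18.
E[X | X > Y] = (35/18) / (5/12) = 14/3.

14/3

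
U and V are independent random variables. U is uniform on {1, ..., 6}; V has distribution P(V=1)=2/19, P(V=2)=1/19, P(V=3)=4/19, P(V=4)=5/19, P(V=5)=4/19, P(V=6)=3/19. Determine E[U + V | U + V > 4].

401/51

P(U + V > 4) = 17/19.
Summing (U+V)·P(x,y) over outcomes with U + V > 4 gives 401/57.
E[U + V | U + V > 4] = (401/57) / (17/19) = 401/51.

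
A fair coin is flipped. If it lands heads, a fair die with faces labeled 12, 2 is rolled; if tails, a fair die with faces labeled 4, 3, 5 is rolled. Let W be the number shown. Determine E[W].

11/2

E[W | heads] = (12+2)/2 = 7.
E[W | tails] = (4+3+5)/3 = 4.
By the law of total expectation,
E[W] = (1/2)·(7) + (1/2)·(4) = 11/2.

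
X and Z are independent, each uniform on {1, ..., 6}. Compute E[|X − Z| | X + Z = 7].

3

P(X + Z = 7) = 1/6.
Summing |X−Z|·P(x,y) over outcomes with X + Z = 7 gives 1/2.
E[|X − Z| | X + Z = 7] = (1/2) / (1/6) = 3.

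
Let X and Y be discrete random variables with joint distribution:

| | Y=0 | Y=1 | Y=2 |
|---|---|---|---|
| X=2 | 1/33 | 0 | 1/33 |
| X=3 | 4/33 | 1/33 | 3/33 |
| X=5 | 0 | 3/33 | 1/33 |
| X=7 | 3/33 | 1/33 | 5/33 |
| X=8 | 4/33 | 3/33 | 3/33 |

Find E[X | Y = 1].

P(Y = 1) = 8/33.
Summing X·P(X=x,Y=y) over the conditioning event gives 49/33.
E[X | Y = 1] = (49/33) / (8/33) = 49/8.

49/8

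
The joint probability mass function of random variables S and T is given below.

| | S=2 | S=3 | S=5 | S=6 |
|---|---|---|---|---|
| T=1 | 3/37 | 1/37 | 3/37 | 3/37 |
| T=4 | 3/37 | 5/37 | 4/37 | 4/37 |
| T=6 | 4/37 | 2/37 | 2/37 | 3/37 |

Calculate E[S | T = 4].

P(T = 4) = 16/37.
Σ S·P over the event = 2·(3/37) + 3·(5/37) + 5·(4/37) + 6·(4/37) = 65/37.
E[S | T = 4] = (65/37) / (16/37) = 65/16.

65/16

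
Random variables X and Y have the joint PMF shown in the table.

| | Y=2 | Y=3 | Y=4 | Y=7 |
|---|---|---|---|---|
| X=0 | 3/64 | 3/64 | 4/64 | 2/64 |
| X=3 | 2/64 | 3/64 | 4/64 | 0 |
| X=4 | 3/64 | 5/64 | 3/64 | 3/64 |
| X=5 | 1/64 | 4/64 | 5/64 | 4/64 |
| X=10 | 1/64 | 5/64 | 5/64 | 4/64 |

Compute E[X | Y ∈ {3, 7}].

P(Y ∈ {3, 7}) = 33/64.
Summing X·P(X=x,Y=y) over the conditioning event gives 171/64.
E[X | Y ∈ {3, 7}] = (171/64) / (33/64) = 57/11.

57/11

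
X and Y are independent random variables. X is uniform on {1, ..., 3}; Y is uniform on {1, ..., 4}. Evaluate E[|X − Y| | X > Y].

4/3

P(X > Y) = 1/4.
Summing |X−Y|·P(x,y) over outcomes with X > Y gives 1/3.
E[|X − Y| | X > Y] = (1/3) / (1/4) = 4/3.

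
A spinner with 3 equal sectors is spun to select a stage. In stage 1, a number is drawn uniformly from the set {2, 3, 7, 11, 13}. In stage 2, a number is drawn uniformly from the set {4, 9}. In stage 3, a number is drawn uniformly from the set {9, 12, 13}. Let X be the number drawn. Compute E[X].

751/90

E[X | stage 1] = (2+3+7+11+13)/5 = 36/5.
E[X | stage 2] = (4+9)/2 = 13/2.
E[X | stage 3] = (9+12+13)/3 = 34/3.
E[X] = (1/3)·(36/5) + (1/3)·(13/2) + (1/3)·(34/3) = 751/90.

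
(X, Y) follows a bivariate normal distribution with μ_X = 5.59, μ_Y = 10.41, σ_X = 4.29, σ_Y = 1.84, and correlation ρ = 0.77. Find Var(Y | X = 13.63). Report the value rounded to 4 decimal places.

The conditional variance in a bivariate normal is σ_Y²(1 − ρ²), independent of x.
Var(Y | X=13.63) = (1.84)²·(1 − (0.77)²) = 3.3856·0.4071 = 1.3783.

1.3783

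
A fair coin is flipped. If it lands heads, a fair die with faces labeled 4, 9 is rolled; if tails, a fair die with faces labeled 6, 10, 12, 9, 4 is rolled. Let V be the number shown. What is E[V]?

147/20

E[V | heads] = (4+9)/2 = 13/2.
E[V | tails] = (6+10+12+9+4)/5 = 41/5.
E[V] = (1/2)·(13/2) + (1/2)·(41/5) = 147/20.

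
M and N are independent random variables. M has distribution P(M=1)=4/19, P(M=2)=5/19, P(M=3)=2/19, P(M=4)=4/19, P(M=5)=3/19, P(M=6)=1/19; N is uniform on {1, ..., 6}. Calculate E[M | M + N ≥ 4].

324/101

P(M + N ≥ 4) = 101/114.
Summing M·P(x,y) over outcomes with M + N ≥ 4 gives 54/19.
E[M | M + N ≥ 4] = (54/19) / (101/114) = 324/101.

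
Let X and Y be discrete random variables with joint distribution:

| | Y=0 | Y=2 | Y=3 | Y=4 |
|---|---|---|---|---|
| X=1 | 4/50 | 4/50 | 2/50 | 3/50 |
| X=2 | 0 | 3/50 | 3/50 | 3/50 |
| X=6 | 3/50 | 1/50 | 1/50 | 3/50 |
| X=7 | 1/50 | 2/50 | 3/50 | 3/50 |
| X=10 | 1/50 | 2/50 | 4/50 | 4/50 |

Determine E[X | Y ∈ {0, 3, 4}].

P(Y ∈ {0, 3, 4}) = 19/25.
Summing X·P(X=x,Y=y) over the conditioning event gives 101/25.
E[X | Y ∈ {0, 3, 4}] = (101/25) / (19/25) = 101/19.

101/19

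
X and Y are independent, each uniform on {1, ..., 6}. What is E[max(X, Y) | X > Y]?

P(X > Y) = 5/12.
Summing max(X,Y)·P(x,y) over outcomes with X > Y gives 35/18.
E[max(X, Y) | X > Y] = (35/18) / (5/12) = 14/3.

14/3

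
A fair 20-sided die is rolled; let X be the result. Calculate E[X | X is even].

Given X is even, X is equally likely to be any of {2, 4, 6, 8, 10, 12, 14, 16, 18, 20}.
E[X | X is even] = (2 + 4 + 6 + 8 + 10 + 12 + 14 + 16 + 18 + 20) / 10 = 11.

11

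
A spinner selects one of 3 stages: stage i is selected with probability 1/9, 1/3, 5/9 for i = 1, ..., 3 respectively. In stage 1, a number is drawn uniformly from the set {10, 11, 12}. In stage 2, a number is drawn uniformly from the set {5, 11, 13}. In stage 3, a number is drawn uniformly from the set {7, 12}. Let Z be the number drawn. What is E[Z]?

E[Z | stage 1] = (10+11+12)/3 = 11.
E[Z | stage 2] = (5+11+13)/3 = 29/3.
E[Z | stage 3] = (7+12)/2 = 19/2.
E[Z] = (1/9)·(11) + (1/3)·(29/3) + (5/9)·(19/2) = 175/18.

175/18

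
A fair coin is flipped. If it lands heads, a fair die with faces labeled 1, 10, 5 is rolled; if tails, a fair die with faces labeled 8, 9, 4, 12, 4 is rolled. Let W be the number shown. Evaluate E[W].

E[W | heads] = (1+10+5)/3 = 16/3.
E[W | tails] = (8+9+4+12+4)/5 = 37/5.
E[W] = (1/2)·(16/3) + (1/2)·(37/5) = 191/30.

191/30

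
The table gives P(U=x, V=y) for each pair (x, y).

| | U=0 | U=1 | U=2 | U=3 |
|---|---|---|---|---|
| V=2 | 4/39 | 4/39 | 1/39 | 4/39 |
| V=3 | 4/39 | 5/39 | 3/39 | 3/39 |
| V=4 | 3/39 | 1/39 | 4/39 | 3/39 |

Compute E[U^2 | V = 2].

44/13

P(V = 2) = 1/3.
Σ U^2·P over the event = 0·(4/39) + 1·(4/39) + 4·(1/39) + 9·(4/39) = 44/39.
E[U^2 | V = 2] = (44/39) / (1/3) = 44/13.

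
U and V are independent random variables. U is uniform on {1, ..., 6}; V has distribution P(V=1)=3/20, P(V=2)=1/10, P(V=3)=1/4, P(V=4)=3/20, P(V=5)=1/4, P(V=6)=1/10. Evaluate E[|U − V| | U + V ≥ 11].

P(U + V ≥ 11) = 3/40.
Summing |U−V|·P(x,y) over outcomes with U + V ≥ 11 gives 7/120.
E[|U − V| | U + V ≥ 11] = (7/120) / (3/40) = 7/9.

7/9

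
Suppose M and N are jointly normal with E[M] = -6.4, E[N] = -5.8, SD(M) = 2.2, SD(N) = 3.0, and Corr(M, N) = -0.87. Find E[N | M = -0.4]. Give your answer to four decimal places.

-12.9182

E[N | M=x] = μ_N + ρ(σ_N/σ_M)(x − μ_M) for jointly normal variables.
E[N | M=-0.4] = -5.8 + (-0.87)·(3.0/2.2)·(-0.4 − (-6.4)) = -5.8 + (-1.18636)·(6) = -12.9182.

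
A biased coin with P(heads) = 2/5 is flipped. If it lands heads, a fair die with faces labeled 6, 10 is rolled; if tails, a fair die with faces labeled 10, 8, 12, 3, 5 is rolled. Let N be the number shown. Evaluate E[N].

E[N | heads] = (6+10)/2 = 8.
E[N | tails] = (10+8+12+3+5)/5 = 38/5.
By the law of total expectation,
E[N] = (2/5)·(8) + (3/5)·(38/5) = 194/25.

194/25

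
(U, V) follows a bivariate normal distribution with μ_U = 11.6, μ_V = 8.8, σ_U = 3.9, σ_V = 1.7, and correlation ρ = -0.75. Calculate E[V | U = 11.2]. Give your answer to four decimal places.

For a bivariate normal, E[V | U=x] = μ_V + ρ·(σ_V/σ_U)·(x − μ_U).
E[V | U=11.2] = 8.8 + (-0.75)·(1.7/3.9)·(11.2 − (11.6)) = 8.8 + (-0.32692)·(-0.4) = 8.9308.

8.9308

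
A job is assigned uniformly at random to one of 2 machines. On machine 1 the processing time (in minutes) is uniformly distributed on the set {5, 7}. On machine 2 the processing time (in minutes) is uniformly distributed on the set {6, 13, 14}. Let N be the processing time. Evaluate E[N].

17/2

E[N | machine 1] = (5+7)/2 = 6.
E[N | machine 2] = (6+13+14)/3 = 11.
E[N] = (1/2)·(6) + (1/2)·(11) = 17/2.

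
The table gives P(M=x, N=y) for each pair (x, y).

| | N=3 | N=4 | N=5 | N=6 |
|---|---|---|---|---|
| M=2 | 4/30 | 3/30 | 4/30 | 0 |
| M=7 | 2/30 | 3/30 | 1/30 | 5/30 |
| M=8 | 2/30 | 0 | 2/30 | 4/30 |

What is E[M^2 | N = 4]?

P(N = 4) = 1/5.
Σ M^2·P over the event = 4·(3/30) + 49·(3/30) = 53/10.
E[M^2 | N = 4] = (53/10) / (1/5) = 53/2.

53/2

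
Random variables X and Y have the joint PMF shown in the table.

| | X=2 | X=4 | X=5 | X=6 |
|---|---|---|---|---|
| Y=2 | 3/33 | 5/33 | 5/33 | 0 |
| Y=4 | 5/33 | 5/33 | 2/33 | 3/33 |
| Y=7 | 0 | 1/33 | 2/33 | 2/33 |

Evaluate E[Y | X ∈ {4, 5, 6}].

19/5

P(X ∈ {4, 5, 6}) = 25/33.
Summing Y·P(X=x,Y=y) over the conditioning event gives 95/33.
E[Y | X ∈ {4, 5, 6}] = (95/33) / (25/33) = 19/5.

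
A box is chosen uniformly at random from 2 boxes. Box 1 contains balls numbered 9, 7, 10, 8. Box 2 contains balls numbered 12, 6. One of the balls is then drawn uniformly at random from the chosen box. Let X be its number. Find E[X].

E[X | box 1] = (9+7+10+8)/4 = 17/2.
E[X | box 2] = (12+6)/2 = 9.
E[X] = (1/2)·(17/2) + (1/2)·(9) = 35/4.

35/4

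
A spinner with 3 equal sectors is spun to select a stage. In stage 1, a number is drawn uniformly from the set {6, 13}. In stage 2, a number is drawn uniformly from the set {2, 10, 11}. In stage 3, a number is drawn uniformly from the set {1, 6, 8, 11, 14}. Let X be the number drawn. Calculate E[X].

151/18

E[X | stage 1] = (6+13)/2 = 19/2.
E[X | stage 2] = (2+10+11)/3 = 23/3.
E[X | stage 3] = (1+6+8+11+14)/5 = 8.
By the law of total expectation,
E[X] = (1/3)·(19/2) + (1/3)·(23/3) + (1/3)·(8) = 151/18.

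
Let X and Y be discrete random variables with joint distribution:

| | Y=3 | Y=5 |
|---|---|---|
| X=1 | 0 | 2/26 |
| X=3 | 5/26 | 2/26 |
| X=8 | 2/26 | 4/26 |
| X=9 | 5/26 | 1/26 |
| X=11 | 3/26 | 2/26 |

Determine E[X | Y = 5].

P(Y = 5) = 11/26.
Σ X·P over the event = 1·(2/26) + 3·(2/26) + 8·(4/26) + 9·(1/26) + 11·(2/26) = 71/26.
E[X | Y = 5] = (71/26) / (11/26) = 71/11.

71/11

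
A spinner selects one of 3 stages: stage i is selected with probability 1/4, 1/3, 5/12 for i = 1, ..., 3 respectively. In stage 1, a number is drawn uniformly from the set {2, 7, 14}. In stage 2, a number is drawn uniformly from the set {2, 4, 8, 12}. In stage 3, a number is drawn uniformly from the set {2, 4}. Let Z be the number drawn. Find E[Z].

E[Z | stage 1] = (2+7+14)/3 = 23/3.
E[Z | stage 2] = (2+4+8+12)/4 = 13/2.
E[Z | stage 3] = (2+4)/2 = 3.
By the law of total expectation,
E[Z] = (1/4)·(23/3) + (1/3)·(13/2) + (5/12)·(3) = 16/3.

16/3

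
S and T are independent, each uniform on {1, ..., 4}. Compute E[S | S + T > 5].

P(S + T > 5) = 3/8.
Summing S·P(x,y) over outcomes with S + T > 5 gives 5/4.
E[S | S + T > 5] = (5/4) / (3/8) = 10/3.

10/3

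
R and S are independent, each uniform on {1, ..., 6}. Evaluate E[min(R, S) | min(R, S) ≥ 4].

Outcomes with min(R, S) ≥ 4: (4,4), (4,5), (4,6), (5,4), (5,5), (5,6), (6,4), (6,5), (6,6), each with probability 1/36.
E[min(R, S) | min(R, S) ≥ 4] = (4 + 4 + 4 + 4 + 5 + 5 + 4 + 5 + 6) / 9 = 41/9.

41/9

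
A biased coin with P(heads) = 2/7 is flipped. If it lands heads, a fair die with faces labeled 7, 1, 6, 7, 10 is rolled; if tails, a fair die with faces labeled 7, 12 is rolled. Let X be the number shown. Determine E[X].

E[X | heads] = (7+1+6+7+10)/5 = 31/5.
E[X | tails] = (7+12)/2 = 19/2.
E[X] = (2/7)·(31/5) + (5/7)·(19/2) = 599/70.

599/70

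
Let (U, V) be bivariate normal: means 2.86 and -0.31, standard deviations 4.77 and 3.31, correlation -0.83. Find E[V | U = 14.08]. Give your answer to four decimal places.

-6.7722

E[V | U=x] = μ_V + ρ(σ_V/σ_U)(x − μ_U) for jointly normal variables.
E[V | U=14.08] = -0.31 + (-0.83)·(3.31/4.77)·(14.08 − (2.86)) = -0.31 + (-0.57595)·(11.22) = -6.7722.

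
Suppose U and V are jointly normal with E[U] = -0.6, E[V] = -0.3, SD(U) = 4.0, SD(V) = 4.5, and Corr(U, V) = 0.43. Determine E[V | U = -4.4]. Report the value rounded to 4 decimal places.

For a bivariate normal, E[V | U=x] = μ_V + ρ·(σ_V/σ_U)·(x − μ_U).
E[V | U=-4.4] = -0.3 + (0.43)·(4.5/4.0)·(-4.4 − (-0.6)) = -0.3 + (0.48375)·(-3.8) = -2.1383.

-2.1383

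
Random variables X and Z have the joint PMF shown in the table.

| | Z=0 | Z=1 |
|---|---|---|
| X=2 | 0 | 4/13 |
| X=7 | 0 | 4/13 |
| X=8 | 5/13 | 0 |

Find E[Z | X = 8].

0

P(X = 8) = 5/13.
Σ Z·P over the event = 0·(5/13) = 0.
E[Z | X = 8] = (0) / (5/13) = 0.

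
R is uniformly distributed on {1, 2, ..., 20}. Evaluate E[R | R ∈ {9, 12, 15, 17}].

P(R ∈ {9, 12, 15, 17}) = 1/5.
Σ over the event: 9·1/20 + 12·1/20 + 15·1/20 + 17·1/20 = 53/20.
E[R | R ∈ {9, 12, 15, 17}] = (53/20) / (1/5) = 53/4.

53/4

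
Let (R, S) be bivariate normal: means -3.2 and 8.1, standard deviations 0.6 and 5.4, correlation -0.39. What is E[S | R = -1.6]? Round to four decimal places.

For a bivariate normal, E[S | R=x] = μ_S + ρ·(σ_S/σ_R)·(x − μ_R).
E[S | R=-1.6] = 8.1 + (-0.39)·(5.4/0.6)·(-1.6 − (-3.2)) = 8.1 + (-3.51)·(1.6) = 2.4840.

2.4840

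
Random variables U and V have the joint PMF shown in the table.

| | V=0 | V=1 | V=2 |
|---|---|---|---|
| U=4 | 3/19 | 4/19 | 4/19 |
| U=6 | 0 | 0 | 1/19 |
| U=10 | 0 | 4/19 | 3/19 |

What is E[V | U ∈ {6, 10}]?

P(U ∈ {6, 10}) = 8/19.
Σ V·P over the event = 2·(1/19) + 1·(4/19) + 2·(3/19) = 12/19.
E[V | U ∈ {6, 10}] = (12/19) / (8/19) = 3/2.

3/2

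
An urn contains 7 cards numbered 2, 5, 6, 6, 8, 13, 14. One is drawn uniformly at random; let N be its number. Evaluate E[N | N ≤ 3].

P(N ≤ 3) = 1/7.
Σ over the event: 2·1/7 = 2/7.
E[N | N ≤ 3] = (2/7) / (1/7) = 2.

2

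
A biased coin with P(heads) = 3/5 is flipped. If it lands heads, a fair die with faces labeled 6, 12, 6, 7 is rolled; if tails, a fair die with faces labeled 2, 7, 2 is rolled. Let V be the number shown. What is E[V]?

E[V | heads] = (6+12+6+7)/4 = 31/4.
E[V | tails] = (2+7+2)/3 = 11/3.
By the law of total expectation,
E[V] = (3/5)·(31/4) + (2/5)·(11/3) = 367/60.

367/60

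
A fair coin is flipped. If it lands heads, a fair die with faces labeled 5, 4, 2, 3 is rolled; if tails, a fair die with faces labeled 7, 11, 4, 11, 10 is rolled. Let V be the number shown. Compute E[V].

E[V | heads] = (5+4+2+3)/4 = 7/2.
E[V | tails] = (7+11+4+11+10)/5 = 43/5.
By the law of total expectation,
E[V] = (1/2)·(7/2) + (1/2)·(43/5) = 121/20.

121/20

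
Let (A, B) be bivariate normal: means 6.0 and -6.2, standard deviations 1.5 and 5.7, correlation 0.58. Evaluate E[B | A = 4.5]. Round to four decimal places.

E[B | A=x] = μ_B + ρ(σ_B/σ_A)(x − μ_A) for jointly normal variables.
E[B | A=4.5] = -6.2 + (0.58)·(5.7/1.5)·(4.5 − (6.0)) = -6.2 + (2.204)·(-1.5) = -9.5060.

-9.5060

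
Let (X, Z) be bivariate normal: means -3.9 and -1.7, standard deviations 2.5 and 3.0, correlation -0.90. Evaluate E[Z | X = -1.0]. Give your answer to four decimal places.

The regression of Z on X has slope ρ·σ_Z/σ_X and passes through (μ_X, μ_Z).
E[Z | X=-1.0] = -1.7 + (-0.90)·(3.0/2.5)·(-1.0 − (-3.9)) = -1.7 + (-1.08)·(2.9) = -4.8320.

-4.8320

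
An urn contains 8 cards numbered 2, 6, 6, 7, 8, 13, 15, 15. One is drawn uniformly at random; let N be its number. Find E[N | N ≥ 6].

P(N ≥ 6) = 7/8.
Σ over the event: 6·1/4 + 7·1/8 + 8·1/8 + 13·1/8 + 15·1/4 = 35/4.
E[N | N ≥ 6] = (35/4) / (7/8) = 10.

10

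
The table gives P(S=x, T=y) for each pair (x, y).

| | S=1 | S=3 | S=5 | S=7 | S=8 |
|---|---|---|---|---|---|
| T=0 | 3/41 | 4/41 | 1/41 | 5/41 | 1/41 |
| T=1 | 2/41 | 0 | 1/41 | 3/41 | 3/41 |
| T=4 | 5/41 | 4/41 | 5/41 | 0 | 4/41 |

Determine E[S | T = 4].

P(T = 4) = 18/41.
Σ S·P over the event = 1·(5/41) + 3·(4/41) + 5·(5/41) + 8·(4/41) = 74/41.
E[S | T = 4] = (74/41) / (18/41) = 37/9.

37/9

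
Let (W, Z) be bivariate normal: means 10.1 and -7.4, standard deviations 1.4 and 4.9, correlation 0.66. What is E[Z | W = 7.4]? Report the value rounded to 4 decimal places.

-13.6370

The regression of Z on W has slope ρ·σ_Z/σ_W and passes through (μ_W, μ_Z).
E[Z | W=7.4] = -7.4 + (0.66)·(4.9/1.4)·(7.4 − (10.1)) = -7.4 + (2.31)·(-2.7) = -13.6370.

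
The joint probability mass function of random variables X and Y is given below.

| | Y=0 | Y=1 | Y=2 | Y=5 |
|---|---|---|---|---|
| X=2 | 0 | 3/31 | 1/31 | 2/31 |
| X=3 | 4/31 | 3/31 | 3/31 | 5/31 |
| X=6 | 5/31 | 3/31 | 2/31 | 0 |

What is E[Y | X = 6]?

7/10

P(X = 6) = 10/31.
Σ Y·P over the event = 0·(5/31) + 1·(3/31) + 2·(2/31) = 7/31.
E[Y | X = 6] = (7/31) / (10/31) = 7/10.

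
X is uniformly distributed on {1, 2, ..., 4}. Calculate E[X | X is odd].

Given X is odd, X is equally likely to be any of {1, 3}.
E[X | X is odd] = (1 + 3) / 2 = 2.

2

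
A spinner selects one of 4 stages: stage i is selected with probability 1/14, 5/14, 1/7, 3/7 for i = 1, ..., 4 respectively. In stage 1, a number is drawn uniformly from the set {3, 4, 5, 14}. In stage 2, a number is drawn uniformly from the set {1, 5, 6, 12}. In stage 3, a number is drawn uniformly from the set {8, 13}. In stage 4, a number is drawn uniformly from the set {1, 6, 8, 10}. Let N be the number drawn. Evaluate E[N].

95/14

E[N | stage 1] = (3+4+5+14)/4 = 13/2.
E[N | stage 2] = (1+5+6+12)/4 = 6.
E[N | stage 3] = (8+13)/2 = 21/2.
E[N | stage 4] = (1+6+8+10)/4 = 25/4.
By the law of total expectation,
E[N] = (1/14)·(13/2) + (5/14)·(6) + (1/7)·(21/2) + (3/7)·(25/4) = 95/14.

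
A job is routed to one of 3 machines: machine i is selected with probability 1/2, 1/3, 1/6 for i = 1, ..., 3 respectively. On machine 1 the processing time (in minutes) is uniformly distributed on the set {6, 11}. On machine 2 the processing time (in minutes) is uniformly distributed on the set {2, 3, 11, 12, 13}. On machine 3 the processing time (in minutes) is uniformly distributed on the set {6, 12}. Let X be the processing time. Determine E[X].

E[X | machine 1] = (6+11)/2 = 17/2.
E[X | machine 2] = (2+3+11+12+13)/5 = 41/5.
E[X | machine 3] = (6+12)/2 = 9.
By the law of total expectation,
E[X] = (1/2)·(17/2) + (1/3)·(41/5) + (1/6)·(9) = 509/60.

509/60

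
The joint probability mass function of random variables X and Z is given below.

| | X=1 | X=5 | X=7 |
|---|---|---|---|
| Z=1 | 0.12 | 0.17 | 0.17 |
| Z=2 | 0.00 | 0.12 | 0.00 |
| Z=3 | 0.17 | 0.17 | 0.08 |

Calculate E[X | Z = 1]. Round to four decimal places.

4.6957

P(Z = 1) = 0.46.
Σ X·P over the event = 1·(0.12) + 5·(0.17) + 7·(0.17) = 2.16.
E[X | Z = 1] = (2.16) / (0.46) = 4.6957.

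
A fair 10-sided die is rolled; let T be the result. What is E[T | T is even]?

Given T is even, T is equally likely to be any of {2, 4, 6, 8, 10}.
E[T | T is even] = (2 + 4 + 6 + 8 + 10) / 5 = 6.

6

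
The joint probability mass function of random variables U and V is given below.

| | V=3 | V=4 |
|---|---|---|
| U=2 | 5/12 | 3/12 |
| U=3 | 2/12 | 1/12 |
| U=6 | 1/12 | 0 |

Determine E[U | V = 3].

P(V = 3) = 2/3.
Σ U·P over the event = 2·(5/12) + 3·(2/12) + 6·(1/12) = 11/6.
E[U | V = 3] = (11/6) / (2/3) = 11/4.

11/4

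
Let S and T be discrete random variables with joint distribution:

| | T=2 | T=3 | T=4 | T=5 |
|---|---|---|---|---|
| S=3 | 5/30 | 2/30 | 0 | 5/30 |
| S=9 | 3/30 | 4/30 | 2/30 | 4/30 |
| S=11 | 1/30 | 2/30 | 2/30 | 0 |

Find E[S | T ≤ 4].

P(T ≤ 4) = 7/10.
Σ S·P over the event = 3·(5/30) + 3·(2/30) + 9·(3/30) + 9·(4/30) + 9·(2/30) + 11·(1/30) + 11·(2/30) + 11·(2/30) = 157/30.
E[S | T ≤ 4] = (157/30) / (7/10) = 157/21.

157/21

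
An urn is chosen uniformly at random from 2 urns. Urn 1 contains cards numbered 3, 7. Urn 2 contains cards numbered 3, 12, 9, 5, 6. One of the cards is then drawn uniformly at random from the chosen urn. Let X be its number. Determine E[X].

E[X | urn 1] = (3+7)/2 = 5.
E[X | urn 2] = (3+12+9+5+6)/5 = 7.
By the law of total expectation,
E[X] = (1/2)·(5) + (1/2)·(7) = 6.

6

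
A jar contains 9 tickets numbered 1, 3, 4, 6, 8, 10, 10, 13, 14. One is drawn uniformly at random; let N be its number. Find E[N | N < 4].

2

P(N < 4) = 2/9.
Σ over the event: 1·1/9 + 3·1/9 = 4/9.
E[N | N < 4] = (4/9) / (2/9) = 2.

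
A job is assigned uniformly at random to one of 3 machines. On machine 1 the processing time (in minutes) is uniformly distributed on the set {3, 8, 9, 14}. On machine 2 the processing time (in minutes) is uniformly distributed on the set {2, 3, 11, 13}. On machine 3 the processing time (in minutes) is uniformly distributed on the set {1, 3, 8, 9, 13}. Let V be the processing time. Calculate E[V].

451/60

E[V | machine 1] = (3+8+9+14)/4 = 17/2.
E[V | machine 2] = (2+3+11+13)/4 = 29/4.
E[V | machine 3] = (1+3+8+9+13)/5 = 34/5.
E[V] = (1/3)·(17/2) + (1/3)·(29/4) + (1/3)·(34/5) = 451/60.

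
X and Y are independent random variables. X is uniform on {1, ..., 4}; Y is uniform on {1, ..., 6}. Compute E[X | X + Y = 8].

Outcomes with X + Y = 8: (2,6), (3,5), (4,4), each with probability 1/24.
E[X | X + Y = 8] = (2 + 3 + 4) / 3 = 3.

3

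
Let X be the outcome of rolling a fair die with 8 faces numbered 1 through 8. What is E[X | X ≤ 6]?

7/2

Given X ≤ 6, X is equally likely to be any of {1, 2, 3, 4, 5, 6}.
E[X | X ≤ 6] = (1 + 2 + 3 + 4 + 5 + 6) / 6 = 7/2.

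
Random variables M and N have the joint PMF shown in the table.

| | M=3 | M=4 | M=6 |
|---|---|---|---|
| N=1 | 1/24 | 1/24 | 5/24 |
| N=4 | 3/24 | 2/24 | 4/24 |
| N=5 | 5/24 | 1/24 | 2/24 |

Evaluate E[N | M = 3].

38/9

P(M = 3) = 3/8.
Σ N·P over the event = 1·(1/24) + 4·(3/24) + 5·(5/24) = 19/12.
E[N | M = 3] = (19/12) / (3/8) = 38/9.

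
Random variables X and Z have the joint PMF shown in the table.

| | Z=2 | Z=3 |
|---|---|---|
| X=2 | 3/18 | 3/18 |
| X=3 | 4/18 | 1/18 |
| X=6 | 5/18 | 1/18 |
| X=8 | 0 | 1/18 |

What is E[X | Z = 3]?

P(Z = 3) = 1/3.
Summing X·P(X=x,Z=y) over the conditioning event gives 23/18.
E[X | Z = 3] = (23/18) / (1/3) = 23/6.

23/6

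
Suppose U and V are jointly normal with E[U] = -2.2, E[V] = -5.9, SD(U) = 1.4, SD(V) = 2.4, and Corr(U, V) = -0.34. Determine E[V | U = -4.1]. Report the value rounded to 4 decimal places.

The regression of V on U has slope ρ·σ_V/σ_U and passes through (μ_U, μ_V).
E[V | U=-4.1] = -5.9 + (-0.34)·(2.4/1.4)·(-4.1 − (-2.2)) = -5.9 + (-0.58286)·(-1.9) = -4.7926.

-4.7926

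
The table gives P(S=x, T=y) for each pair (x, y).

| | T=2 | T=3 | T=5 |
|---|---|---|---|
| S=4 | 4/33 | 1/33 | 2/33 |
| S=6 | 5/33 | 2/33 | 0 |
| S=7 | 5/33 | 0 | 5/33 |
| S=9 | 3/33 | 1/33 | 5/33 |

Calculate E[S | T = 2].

108/17

P(T = 2) = 17/33.
Σ S·P over the event = 4·(4/33) + 6·(5/33) + 7·(5/33) + 9·(3/33) = 36/11.
E[S | T = 2] = (36/11) / (17/33) = 108/17.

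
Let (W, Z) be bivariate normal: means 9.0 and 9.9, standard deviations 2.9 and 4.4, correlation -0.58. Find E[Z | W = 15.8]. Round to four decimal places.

E[Z | W=x] = μ_Z + ρ(σ_Z/σ_W)(x − μ_W) for jointly normal variables.
E[Z | W=15.8] = 9.9 + (-0.58)·(4.4/2.9)·(15.8 − (9.0)) = 9.9 + (-0.88)·(6.8) = 3.9160.

3.9160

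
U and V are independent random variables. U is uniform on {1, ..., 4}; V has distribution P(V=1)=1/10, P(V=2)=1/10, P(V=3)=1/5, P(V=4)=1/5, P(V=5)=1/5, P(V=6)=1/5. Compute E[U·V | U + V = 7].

P(U + V = 7) = 1/5.
Summing UV·P(x,y) over outcomes with U + V = 7 gives 2.
E[U·V | U + V = 7] = (2) / (1/5) = 10.

10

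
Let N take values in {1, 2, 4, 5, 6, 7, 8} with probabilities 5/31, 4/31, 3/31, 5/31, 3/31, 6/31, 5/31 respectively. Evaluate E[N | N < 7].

P(N < 7) = 20/31.
Σ over the event: 1·5/31 + 2·4/31 + 4·3/31 + 5·5/31 + 6·3/31 = 68/31.
E[N | N < 7] = (68/31) / (20/31) = 17/5.

17/5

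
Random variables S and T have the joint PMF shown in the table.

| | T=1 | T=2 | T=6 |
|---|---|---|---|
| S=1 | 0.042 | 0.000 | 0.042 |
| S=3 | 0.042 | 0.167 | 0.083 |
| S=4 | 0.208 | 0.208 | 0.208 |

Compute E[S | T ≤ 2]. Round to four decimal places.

P(T ≤ 2) = 0.667.
Summing S·P(S=x,T=y) over the conditioning event gives 2.333.
E[S | T ≤ 2] = (2.333) / (0.667) = 3.4978.

3.4978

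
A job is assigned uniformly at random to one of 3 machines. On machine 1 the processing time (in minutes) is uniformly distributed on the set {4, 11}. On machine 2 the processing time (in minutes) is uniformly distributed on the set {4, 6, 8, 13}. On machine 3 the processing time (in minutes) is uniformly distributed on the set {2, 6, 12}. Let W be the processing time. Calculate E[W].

263/36

E[W | machine 1] = (4+11)/2 = 15/2.
E[W | machine 2] = (4+6+8+13)/4 = 31/4.
E[W | machine 3] = (2+6+12)/3 = 20/3.
E[W] = (1/3)·(15/2) + (1/3)·(31/4) + (1/3)·(20/3) = 263/36.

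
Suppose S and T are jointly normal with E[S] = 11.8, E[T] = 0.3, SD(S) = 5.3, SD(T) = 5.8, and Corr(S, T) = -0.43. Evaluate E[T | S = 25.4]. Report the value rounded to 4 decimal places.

-6.0997

The regression of T on S has slope ρ·σ_T/σ_S and passes through (μ_S, μ_T).
E[T | S=25.4] = 0.3 + (-0.43)·(5.8/5.3)·(25.4 − (11.8)) = 0.3 + (-0.470566)·(13.6) = -6.0997.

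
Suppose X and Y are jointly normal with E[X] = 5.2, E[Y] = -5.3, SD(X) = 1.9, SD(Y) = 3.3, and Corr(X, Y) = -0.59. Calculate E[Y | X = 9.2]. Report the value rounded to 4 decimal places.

E[Y | X=x] = μ_Y + ρ(σ_Y/σ_X)(x − μ_X) for jointly normal variables.
E[Y | X=9.2] = -5.3 + (-0.59)·(3.3/1.9)·(9.2 − (5.2)) = -5.3 + (-1.024737)·(4) = -9.3989.

-9.3989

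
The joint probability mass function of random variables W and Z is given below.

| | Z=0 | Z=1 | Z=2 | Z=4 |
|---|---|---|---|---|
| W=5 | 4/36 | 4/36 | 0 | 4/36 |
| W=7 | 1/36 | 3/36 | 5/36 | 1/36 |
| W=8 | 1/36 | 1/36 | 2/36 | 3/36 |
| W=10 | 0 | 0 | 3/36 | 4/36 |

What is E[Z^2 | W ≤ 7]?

P(W ≤ 7) = 11/18.
Σ Z^2·P over the event = 0·(4/36) + 1·(4/36) + 16·(4/36) + 0·(1/36) + 1·(3/36) + 4·(5/36) + 16·(1/36) = 107/36.
E[Z^2 | W ≤ 7] = (107/36) / (11/18) = 107/22.

107/22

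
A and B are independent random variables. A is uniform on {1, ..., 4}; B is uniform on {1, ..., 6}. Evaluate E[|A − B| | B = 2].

1

P(B = 2) = 1/6.
Summing |A−B|·P(x,y) over outcomes with B = 2 gives 1/6.
E[|A − B| | B = 2] = (1/6) / (1/6) = 1.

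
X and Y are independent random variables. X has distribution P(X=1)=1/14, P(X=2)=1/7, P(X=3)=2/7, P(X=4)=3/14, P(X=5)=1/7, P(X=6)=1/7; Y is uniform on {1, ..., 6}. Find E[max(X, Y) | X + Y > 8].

137/24

P(X + Y > 8) = 2/7.
Summing max(X,Y)·P(x,y) over outcomes with X + Y > 8 gives 137/84.
E[max(X, Y) | X + Y > 8] = (137/84) / (2/7) = 137/24.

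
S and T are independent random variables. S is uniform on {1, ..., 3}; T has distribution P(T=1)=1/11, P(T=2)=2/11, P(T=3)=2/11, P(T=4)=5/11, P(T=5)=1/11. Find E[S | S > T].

11/4

P(S > T) = 4/33.
Summing S·P(x,y) over outcomes with S > T gives 1/3.
E[S | S > T] = (1/3) / (4/33) = 11/4.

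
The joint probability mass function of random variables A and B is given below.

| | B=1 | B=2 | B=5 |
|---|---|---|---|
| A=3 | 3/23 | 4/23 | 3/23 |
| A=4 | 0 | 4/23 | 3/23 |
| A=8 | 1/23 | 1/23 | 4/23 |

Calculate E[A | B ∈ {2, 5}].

P(B ∈ {2, 5}) = 19/23.
Σ A·P over the event = 3·(4/23) + 3·(3/23) + 4·(4/23) + 4·(3/23) + 8·(1/23) + 8·(4/23) = 89/23.
E[A | B ∈ {2, 5}] = (89/23) / (19/23) = 89/19.

89/19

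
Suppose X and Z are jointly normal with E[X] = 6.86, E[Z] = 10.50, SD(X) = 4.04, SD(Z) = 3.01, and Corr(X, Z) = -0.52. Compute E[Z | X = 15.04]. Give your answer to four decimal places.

7.3309

For a bivariate normal, E[Z | X=x] = μ_Z + ρ·(σ_Z/σ_X)·(x − μ_X).
E[Z | X=15.04] = 10.50 + (-0.52)·(3.01/4.04)·(15.04 − (6.86)) = 10.50 + (-0.387426)·(8.18) = 7.3309.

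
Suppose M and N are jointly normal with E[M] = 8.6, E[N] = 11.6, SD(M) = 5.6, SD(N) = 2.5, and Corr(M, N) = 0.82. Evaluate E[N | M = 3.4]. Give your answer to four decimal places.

E[N | M=x] = μ_N + ρ(σ_N/σ_M)(x − μ_M) for jointly normal variables.
E[N | M=3.4] = 11.6 + (0.82)·(2.5/5.6)·(3.4 − (8.6)) = 11.6 + (0.36607)·(-5.2) = 9.6964.

9.6964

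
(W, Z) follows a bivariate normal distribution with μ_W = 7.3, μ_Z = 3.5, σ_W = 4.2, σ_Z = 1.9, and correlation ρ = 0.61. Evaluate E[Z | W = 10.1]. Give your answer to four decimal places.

4.2727

E[Z | W=x] = μ_Z + ρ(σ_Z/σ_W)(x − μ_W) for jointly normal variables.
E[Z | W=10.1] = 3.5 + (0.61)·(1.9/4.2)·(10.1 − (7.3)) = 3.5 + (0.27595)·(2.8) = 4.2727.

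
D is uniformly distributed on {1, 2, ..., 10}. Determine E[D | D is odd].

Given D is odd, D is equally likely to be any of {1, 3, 5, 7, 9}.
E[D | D is odd] = (1 + 3 + 5 + 7 + 9) / 5 = 5.

5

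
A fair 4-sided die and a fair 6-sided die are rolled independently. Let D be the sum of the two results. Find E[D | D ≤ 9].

134/23

P(D ≤ 9) = 23/24.
Σ over the event: 2·1/24 + 3·1/12 + 4·1/8 + 5·1/6 + 6·1/6 + 7·1/6 + 8·1/8 + 9·1/12 = 67/12.
E[D | D ≤ 9] = (67/12) / (23/24) = 134/23.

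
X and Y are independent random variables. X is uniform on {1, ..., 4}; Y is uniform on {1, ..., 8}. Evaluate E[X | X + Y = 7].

5/2

Outcomes with X + Y = 7: (1,6), (2,5), (3,4), (4,3), each with probability 1/32.
E[X | X + Y = 7] = (1 + 2 + 3 + 4) / 4 = 5/2.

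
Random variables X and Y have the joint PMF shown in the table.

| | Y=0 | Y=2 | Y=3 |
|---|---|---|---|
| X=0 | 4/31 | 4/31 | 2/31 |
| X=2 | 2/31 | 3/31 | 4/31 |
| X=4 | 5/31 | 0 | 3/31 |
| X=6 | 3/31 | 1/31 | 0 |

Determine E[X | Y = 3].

20/9

P(Y = 3) = 9/31.
Σ X·P over the event = 0·(2/31) + 2·(4/31) + 4·(3/31) = 20/31.
E[X | Y = 3] = (20/31) / (9/31) = 20/9.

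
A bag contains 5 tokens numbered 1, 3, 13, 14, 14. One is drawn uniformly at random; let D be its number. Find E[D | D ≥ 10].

41/3

P(D ≥ 10) = 3/5.
Σ over the event: 13·1/5 + 14·2/5 = 41/5.
E[D | D ≥ 10] = (41/5) / (3/5) = 41/3.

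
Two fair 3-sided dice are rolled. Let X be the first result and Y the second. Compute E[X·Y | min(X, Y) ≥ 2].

Outcomes with min(X, Y) ≥ 2: (2,2), (2,3), (3,2), (3,3), each with probability 1/9.
E[X·Y | min(X, Y) ≥ 2] = (4 + 6 + 6 + 9) / 4 = 25/4.

25/4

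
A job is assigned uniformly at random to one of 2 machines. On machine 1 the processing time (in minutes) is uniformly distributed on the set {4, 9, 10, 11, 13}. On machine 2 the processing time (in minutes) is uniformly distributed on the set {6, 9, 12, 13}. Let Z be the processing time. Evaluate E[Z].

E[Z | machine 1] = (4+9+10+11+13)/5 = 47/5.
E[Z | machine 2] = (6+9+12+13)/4 = 10.
By the law of total expectation,
E[Z] = (1/2)·(47/5) + (1/2)·(10) = 97/10.

97/10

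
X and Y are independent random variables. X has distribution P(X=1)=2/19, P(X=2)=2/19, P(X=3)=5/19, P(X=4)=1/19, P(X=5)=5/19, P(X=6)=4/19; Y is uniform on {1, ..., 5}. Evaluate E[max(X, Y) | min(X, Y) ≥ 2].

79/17

P(min(X, Y) ≥ 2) = 68/95.
Summing max(X,Y)·P(x,y) over outcomes with min(X, Y) ≥ 2 gives 316/95.
E[max(X, Y) | min(X, Y) ≥ 2] = (316/95) / (68/95) = 79/17.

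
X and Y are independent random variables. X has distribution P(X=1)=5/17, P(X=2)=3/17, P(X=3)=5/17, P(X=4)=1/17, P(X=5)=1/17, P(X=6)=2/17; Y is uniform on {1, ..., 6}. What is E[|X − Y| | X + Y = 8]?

8/3

P(X + Y = 8) = 2/17.
Summing |X−Y|·P(x,y) over outcomes with X + Y = 8 gives 16/51.
E[|X − Y| | X + Y = 8] = (16/51) / (2/17) = 8/3.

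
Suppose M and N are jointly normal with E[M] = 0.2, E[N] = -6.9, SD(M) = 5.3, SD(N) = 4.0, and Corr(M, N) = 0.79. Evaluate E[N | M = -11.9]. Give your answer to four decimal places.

For a bivariate normal, E[N | M=x] = μ_N + ρ·(σ_N/σ_M)·(x − μ_M).
E[N | M=-11.9] = -6.9 + (0.79)·(4.0/5.3)·(-11.9 − (0.2)) = -6.9 + (0.596226)·(-12.1) = -14.1143.

-14.1143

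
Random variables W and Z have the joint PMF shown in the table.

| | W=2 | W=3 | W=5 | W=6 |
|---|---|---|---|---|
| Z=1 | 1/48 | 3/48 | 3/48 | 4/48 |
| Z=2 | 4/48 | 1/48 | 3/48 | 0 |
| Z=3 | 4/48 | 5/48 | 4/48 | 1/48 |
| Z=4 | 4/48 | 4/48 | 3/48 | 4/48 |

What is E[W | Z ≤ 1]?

P(Z ≤ 1) = 11/48.
Σ W·P over the event = 2·(1/48) + 3·(3/48) + 5·(3/48) + 6·(4/48) = 25/24.
E[W | Z ≤ 1] = (25/24) / (11/48) = 50/11.

50/11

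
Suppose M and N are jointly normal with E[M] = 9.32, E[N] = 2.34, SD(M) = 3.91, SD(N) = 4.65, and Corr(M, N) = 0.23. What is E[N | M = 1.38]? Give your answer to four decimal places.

0.1682

The regression of N on M has slope ρ·σ_N/σ_M and passes through (μ_M, μ_N).
E[N | M=1.38] = 2.34 + (0.23)·(4.65/3.91)·(1.38 − (9.32)) = 2.34 + (0.27353)·(-7.94) = 0.1682.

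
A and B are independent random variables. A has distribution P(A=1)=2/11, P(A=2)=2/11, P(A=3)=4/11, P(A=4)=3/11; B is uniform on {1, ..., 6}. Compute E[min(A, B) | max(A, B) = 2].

4/3

P(max(A, B) = 2) = 1/11.
Summing min(A,B)·P(x,y) over outcomes with max(A, B) = 2 gives 4/33.
E[min(A, B) | max(A, B) = 2] = (4/33) / (1/11) = 4/3.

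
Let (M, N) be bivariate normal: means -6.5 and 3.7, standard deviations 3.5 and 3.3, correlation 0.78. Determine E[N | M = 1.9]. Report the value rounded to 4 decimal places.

For a bivariate normal, E[N | M=x] = μ_N + ρ·(σ_N/σ_M)·(x − μ_M).
E[N | M=1.9] = 3.7 + (0.78)·(3.3/3.5)·(1.9 − (-6.5)) = 3.7 + (0.73543)·(8.4) = 9.8776.

9.8776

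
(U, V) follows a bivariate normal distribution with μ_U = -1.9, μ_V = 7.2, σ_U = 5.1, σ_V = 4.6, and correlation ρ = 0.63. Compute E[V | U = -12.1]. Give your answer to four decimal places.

1.4040

For a bivariate normal, E[V | U=x] = μ_V + ρ·(σ_V/σ_U)·(x − μ_U).
E[V | U=-12.1] = 7.2 + (0.63)·(4.6/5.1)·(-12.1 − (-1.9)) = 7.2 + (0.56824)·(-10.2) = 1.4040.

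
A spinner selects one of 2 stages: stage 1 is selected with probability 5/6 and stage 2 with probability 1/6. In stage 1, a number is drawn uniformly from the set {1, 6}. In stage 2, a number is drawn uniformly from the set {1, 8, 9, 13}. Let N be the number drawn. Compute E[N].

E[N | stage 1] = (1+6)/2 = 7/2.
E[N | stage 2] = (1+8+9+13)/4 = 31/4.
E[N] = (5/6)·(7/2) + (1/6)·(31/4) = 101/24.

101/24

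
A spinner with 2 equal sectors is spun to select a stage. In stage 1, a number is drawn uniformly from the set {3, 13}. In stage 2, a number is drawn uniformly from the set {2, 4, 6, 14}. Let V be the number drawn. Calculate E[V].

29/4

E[V | stage 1] = (3+13)/2 = 8.
E[V | stage 2] = (2+4+6+14)/4 = 13/2.
E[V] = (1/2)·(8) + (1/2)·(13/2) = 29/4.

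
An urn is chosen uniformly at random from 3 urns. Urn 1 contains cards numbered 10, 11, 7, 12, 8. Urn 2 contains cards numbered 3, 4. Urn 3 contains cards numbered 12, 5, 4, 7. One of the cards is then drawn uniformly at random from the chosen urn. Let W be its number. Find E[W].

E[W | urn 1] = (10+11+7+12+8)/5 = 48/5.
E[W | urn 2] = (3+4)/2 = 7/2.
E[W | urn 3] = (12+5+4+7)/4 = 7.
By the law of total expectation,
E[W] = (1/3)·(48/5) + (1/3)·(7/2) + (1/3)·(7) = 67/10.

67/10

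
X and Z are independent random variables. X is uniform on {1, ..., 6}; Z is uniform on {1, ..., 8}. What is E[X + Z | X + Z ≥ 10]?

P(X + Z ≥ 10) = 5/16.
Summing (X+Z)·P(x,y) over outcomes with X + Z ≥ 10 gives 85/24.
E[X + Z | X + Z ≥ 10] = (85/24) / (5/16) = 34/3.

34/3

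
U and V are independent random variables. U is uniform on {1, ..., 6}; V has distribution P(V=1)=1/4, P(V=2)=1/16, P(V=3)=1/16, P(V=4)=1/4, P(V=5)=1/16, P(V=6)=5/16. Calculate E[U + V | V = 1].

P(V = 1) = 1/4.
Summing (U+V)·P(x,y) over outcomes with V = 1 gives 9/8.
E[U + V | V = 1] = (9/8) / (1/4) = 9/2.

9/2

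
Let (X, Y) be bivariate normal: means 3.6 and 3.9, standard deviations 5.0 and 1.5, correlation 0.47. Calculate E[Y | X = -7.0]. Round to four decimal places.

2.4054

E[Y | X=x] = μ_Y + ρ(σ_Y/σ_X)(x − μ_X) for jointly normal variables.
E[Y | X=-7.0] = 3.9 + (0.47)·(1.5/5.0)·(-7.0 − (3.6)) = 3.9 + (0.141)·(-10.6) = 2.4054.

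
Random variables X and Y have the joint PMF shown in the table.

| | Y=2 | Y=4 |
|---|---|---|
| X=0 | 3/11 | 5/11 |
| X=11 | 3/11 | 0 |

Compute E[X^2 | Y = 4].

0

P(Y = 4) = 5/11.
Σ X^2·P over the event = 0·(5/11) = 0.
E[X^2 | Y = 4] = (0) / (5/11) = 0.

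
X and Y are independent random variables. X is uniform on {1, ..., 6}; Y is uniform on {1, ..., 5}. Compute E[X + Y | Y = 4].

P(Y = 4) = 1/5.
Summing (X+Y)·P(x,y) over outcomes with Y = 4 gives 3/2.
E[X + Y | Y = 4] = (3/2) / (1/5) = 15/2.

15/2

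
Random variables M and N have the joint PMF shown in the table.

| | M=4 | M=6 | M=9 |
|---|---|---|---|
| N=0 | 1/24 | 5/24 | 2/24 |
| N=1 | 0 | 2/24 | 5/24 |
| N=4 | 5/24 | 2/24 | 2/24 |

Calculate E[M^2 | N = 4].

314/9

P(N = 4) = 3/8.
Σ M^2·P over the event = 16·(5/24) + 36·(2/24) + 81·(2/24) = 157/12.
E[M^2 | N = 4] = (157/12) / (3/8) = 314/9.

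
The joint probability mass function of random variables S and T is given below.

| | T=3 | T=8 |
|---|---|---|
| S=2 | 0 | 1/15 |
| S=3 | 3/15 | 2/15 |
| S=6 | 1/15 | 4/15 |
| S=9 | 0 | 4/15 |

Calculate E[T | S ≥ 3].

46/7

P(S ≥ 3) = 14/15.
Σ T·P over the event = 3·(3/15) + 8·(2/15) + 3·(1/15) + 8·(4/15) + 8·(4/15) = 92/15.
E[T | S ≥ 3] = (92/15) / (14/15) = 46/7.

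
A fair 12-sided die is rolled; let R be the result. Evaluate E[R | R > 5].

Given R > 5, R is equally likely to be any of {6, 7, 8, 9, 10, 11, 12}.
E[R | R > 5] = (6 + 7 + 8 + 9 + 10 + 11 + 12) / 7 = 9.

9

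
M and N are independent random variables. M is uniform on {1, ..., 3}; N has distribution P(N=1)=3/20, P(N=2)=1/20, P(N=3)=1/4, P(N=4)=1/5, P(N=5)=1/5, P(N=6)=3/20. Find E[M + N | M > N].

P(M > N) = 7/60.
Summing (M+N)·P(x,y) over outcomes with M > N gives 13/30.
E[M + N | M > N] = (13/30) / (7/60) = 26/7.

26/7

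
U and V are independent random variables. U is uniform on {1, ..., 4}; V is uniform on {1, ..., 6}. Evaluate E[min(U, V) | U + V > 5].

P(U + V > 5) = 7/12.
Summing min(U,V)·P(x,y) over outcomes with U + V > 5 gives 37/24.
E[min(U, V) | U + V > 5] = (37/24) / (7/12) = 37/14.

37/14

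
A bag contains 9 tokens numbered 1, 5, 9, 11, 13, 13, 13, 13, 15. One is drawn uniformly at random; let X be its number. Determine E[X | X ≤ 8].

3

P(X ≤ 8) = 2/9.
Σ over the event: 1·1/9 + 5·1/9 = 2/3.
E[X | X ≤ 8] = (2/3) / (2/9) = 3.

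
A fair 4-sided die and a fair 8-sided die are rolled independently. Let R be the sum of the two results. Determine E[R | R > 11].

P(R > 11) = 1/32.
Σ over the event: 12·1/32 = 3/8.
E[R | R > 11] = (3/8) / (1/32) = 12.

12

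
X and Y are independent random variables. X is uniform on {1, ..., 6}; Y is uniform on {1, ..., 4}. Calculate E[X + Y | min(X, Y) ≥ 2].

7

P(min(X, Y) ≥ 2) = 5/8.
Summing (X+Y)·P(x,y) over outcomes with min(X, Y) ≥ 2 gives 35/8.
E[X + Y | min(X, Y) ≥ 2] = (35/8) / (5/8) = 7.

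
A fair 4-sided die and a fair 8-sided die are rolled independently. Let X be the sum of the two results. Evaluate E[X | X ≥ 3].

222/31

P(X ≥ 3) = 31/32.
E[X | X ≥ 3] = (111/16) / (31/32) = 222/31.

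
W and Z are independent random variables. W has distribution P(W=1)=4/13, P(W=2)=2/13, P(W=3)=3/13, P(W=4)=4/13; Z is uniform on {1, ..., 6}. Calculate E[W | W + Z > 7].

7/2

P(W + Z > 7) = 10/39.
Summing W·P(x,y) over outcomes with W + Z > 7 gives 35/39.
E[W | W + Z > 7] = (35/39) / (10/39) = 7/2.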